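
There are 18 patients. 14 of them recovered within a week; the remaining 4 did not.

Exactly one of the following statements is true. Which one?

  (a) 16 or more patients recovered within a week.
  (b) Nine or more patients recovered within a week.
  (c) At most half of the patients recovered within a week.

|A| = 18, |A ∩ B| = 14, |A ∖ B| = 4.
(a) requires |A ∩ B| ≥ 16: false.
(b) requires |A ∩ B| ≥ 9: true.
(c) requires |A ∩ B| ≤ |A ∖ B|: false.

(b)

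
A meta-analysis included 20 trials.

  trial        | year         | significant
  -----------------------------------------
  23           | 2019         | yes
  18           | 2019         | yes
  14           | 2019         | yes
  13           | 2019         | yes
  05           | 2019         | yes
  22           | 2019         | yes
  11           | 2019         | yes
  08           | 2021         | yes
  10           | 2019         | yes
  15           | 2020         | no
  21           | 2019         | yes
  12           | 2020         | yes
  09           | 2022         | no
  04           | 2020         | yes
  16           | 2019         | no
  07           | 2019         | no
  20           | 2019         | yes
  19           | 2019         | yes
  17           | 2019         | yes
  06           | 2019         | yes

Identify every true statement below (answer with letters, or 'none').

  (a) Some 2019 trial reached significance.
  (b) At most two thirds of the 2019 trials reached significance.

(a)

|A| = 15, |A ∩ B| = 13, |A ∖ B| = 2.
(a) A ∩ B ≠ ∅ (|A ∩ B| ≥ 1): holds.
(b) |A ∩ B| / |A| ≤ 2/3: fails.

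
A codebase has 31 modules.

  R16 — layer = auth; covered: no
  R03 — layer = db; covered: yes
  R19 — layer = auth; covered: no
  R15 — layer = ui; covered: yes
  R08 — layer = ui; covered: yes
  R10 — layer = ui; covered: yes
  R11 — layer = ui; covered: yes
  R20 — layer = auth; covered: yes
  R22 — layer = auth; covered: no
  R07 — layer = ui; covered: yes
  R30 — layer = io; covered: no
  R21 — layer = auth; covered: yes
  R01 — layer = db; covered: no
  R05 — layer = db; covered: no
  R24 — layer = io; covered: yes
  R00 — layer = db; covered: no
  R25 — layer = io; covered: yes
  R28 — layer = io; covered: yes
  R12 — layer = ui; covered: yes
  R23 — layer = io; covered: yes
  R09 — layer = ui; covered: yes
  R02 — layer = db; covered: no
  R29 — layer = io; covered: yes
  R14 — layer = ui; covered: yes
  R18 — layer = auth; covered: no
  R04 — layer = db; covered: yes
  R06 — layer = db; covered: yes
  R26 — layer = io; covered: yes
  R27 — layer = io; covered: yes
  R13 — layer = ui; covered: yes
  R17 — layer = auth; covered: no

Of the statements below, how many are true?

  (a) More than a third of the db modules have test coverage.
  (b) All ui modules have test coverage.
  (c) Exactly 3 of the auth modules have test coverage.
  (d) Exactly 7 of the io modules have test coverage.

3

(a) db: |A| = 7, |A ∩ B| = 3; needs |A ∩ B| / |A| > 1/3 — true.
(b) ui: |A| = 9, |A ∩ B| = 9; needs A ⊆ B, i.e. every element of A is in B (|A ∖ B| = 0) — true.
(c) auth: |A| = 7, |A ∩ B| = 2; needs |A ∩ B| = 3 — false.
(d) io: |A| = 8, |A ∩ B| = 7; needs |A ∩ B| = 7 — true.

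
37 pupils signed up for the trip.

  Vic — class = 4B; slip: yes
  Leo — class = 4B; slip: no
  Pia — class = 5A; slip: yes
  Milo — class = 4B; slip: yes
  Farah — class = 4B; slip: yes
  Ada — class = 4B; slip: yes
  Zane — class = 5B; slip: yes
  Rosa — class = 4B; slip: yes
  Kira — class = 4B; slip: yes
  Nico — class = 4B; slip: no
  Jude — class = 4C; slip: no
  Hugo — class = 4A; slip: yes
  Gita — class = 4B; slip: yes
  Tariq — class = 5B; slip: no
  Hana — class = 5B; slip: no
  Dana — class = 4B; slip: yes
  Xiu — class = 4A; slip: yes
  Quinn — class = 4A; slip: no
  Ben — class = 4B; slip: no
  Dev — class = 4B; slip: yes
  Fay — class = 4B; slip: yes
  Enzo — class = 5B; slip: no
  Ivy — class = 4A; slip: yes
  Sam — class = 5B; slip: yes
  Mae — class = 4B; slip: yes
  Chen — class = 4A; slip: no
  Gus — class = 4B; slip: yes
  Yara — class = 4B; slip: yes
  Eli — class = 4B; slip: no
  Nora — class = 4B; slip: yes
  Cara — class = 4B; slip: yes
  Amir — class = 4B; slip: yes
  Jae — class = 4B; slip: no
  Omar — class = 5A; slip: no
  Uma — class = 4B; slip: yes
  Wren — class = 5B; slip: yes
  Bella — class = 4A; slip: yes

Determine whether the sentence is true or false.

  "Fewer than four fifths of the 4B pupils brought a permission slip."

Truth condition: |A ∩ B| / |A| < 4/5.
|A| = 22, |A ∩ B| = 17, |A ∖ B| = 5.
|A ∩ B|/|A| = 17/22, so the statement is true.

True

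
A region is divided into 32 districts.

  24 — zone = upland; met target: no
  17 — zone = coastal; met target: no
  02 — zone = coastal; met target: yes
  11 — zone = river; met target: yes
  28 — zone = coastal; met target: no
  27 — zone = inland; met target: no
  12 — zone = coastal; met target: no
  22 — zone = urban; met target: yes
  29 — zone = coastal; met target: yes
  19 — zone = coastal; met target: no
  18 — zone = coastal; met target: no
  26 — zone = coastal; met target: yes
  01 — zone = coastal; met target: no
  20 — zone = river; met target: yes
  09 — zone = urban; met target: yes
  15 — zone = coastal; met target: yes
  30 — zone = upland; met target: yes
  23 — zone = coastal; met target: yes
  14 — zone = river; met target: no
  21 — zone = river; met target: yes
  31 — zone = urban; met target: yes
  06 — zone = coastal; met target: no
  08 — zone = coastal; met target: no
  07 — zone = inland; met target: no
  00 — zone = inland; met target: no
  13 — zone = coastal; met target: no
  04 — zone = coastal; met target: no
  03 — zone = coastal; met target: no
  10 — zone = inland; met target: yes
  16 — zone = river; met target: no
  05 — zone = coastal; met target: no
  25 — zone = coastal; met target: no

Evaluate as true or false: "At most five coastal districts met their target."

Truth condition: |A ∩ B| ≤ 5.
|A| = 18, |A ∩ B| = 5, |A ∖ B| = 13.
|A ∩ B| = 5, so the statement is true.

True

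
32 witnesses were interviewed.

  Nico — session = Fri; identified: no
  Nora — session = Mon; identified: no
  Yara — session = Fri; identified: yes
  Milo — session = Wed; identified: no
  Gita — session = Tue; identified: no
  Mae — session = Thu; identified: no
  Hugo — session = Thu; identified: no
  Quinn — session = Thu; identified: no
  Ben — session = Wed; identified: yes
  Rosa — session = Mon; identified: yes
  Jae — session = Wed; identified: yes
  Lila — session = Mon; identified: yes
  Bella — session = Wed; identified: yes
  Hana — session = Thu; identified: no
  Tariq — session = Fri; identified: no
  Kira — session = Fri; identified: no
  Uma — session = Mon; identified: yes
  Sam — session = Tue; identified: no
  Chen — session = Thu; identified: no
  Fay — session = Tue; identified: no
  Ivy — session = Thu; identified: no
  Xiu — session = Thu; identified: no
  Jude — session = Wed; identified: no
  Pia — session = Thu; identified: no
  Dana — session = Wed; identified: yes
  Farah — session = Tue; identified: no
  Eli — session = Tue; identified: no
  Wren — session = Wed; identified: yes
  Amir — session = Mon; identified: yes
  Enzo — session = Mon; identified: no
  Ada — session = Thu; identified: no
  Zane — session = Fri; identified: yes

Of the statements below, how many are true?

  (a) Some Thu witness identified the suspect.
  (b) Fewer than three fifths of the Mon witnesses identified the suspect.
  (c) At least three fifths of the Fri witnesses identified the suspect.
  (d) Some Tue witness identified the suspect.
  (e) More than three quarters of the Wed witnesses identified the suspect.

0

(a) Thu: |A| = 9, |A ∩ B| = 0; needs A ∩ B ≠ ∅ (|A ∩ B| ≥ 1) — false.
(b) Mon: |A| = 6, |A ∩ B| = 4; needs |A ∩ B| / |A| < 3/5 — false.
(c) Fri: |A| = 5, |A ∩ B| = 2; needs |A ∩ B| / |A| ≥ 3/5 — false.
(d) Tue: |A| = 5, |A ∩ B| = 0; needs A ∩ B ≠ ∅ (|A ∩ B| ≥ 1) — false.
(e) Wed: |A| = 7, |A ∩ B| = 5; needs |A ∩ B| / |A| > 3/4 — false.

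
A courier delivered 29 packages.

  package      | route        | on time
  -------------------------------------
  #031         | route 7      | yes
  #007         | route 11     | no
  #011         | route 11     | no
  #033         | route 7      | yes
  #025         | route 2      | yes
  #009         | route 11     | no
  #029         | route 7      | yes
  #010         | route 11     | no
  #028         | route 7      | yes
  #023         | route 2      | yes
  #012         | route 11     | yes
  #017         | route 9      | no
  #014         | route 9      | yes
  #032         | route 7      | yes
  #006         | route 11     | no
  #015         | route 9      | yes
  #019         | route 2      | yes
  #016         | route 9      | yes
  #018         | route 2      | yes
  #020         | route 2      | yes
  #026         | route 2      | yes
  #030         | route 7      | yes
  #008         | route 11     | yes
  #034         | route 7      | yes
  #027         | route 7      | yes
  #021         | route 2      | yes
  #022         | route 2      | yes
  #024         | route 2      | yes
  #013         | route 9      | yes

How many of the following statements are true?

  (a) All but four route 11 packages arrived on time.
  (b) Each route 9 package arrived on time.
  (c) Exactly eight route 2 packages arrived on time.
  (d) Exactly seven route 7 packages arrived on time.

0

(a) route 11: |A| = 7, |A ∩ B| = 2; needs |A ∖ B| = 4 — false.
(b) route 9: |A| = 5, |A ∩ B| = 4; needs A ⊆ B, i.e. every element of A is in B (|A ∖ B| = 0) — false.
(c) route 2: |A| = 9, |A ∩ B| = 9; needs |A ∩ B| = 8 — false.
(d) route 7: |A| = 8, |A ∩ B| = 8; needs |A ∩ B| = 7 — false.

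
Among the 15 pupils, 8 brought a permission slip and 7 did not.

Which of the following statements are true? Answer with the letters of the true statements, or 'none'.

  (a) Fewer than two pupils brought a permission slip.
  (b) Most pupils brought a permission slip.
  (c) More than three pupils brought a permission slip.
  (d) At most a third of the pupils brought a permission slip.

|A| = 15, |A ∩ B| = 8, |A ∖ B| = 7.
(a) |A ∩ B| < 2: fails.
(b) |A ∩ B| > |A ∖ B|: holds.
(c) |A ∩ B| > 3: holds.
(d) |A ∩ B| / |A| ≤ 1/3: fails.

(b), (c)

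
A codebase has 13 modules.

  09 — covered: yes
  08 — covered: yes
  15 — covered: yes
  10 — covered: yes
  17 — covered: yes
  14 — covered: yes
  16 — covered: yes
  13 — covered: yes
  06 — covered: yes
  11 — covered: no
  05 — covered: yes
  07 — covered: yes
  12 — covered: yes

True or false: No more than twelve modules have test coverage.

True

The determiner here denotes the relation: |A ∩ B| ≤ 12.
A (the restrictor) = {09, 08, 15, 10, 17, 14, 16, 13, 06, 11, 05, 07, 12}, |A| = 13.
A ∩ B = {09, 08, 15, 10, 17, 14, 16, 13, 06, 05, 07, 12}, so |A ∩ B| = 12.
|A ∩ B| = 12, so the statement is true.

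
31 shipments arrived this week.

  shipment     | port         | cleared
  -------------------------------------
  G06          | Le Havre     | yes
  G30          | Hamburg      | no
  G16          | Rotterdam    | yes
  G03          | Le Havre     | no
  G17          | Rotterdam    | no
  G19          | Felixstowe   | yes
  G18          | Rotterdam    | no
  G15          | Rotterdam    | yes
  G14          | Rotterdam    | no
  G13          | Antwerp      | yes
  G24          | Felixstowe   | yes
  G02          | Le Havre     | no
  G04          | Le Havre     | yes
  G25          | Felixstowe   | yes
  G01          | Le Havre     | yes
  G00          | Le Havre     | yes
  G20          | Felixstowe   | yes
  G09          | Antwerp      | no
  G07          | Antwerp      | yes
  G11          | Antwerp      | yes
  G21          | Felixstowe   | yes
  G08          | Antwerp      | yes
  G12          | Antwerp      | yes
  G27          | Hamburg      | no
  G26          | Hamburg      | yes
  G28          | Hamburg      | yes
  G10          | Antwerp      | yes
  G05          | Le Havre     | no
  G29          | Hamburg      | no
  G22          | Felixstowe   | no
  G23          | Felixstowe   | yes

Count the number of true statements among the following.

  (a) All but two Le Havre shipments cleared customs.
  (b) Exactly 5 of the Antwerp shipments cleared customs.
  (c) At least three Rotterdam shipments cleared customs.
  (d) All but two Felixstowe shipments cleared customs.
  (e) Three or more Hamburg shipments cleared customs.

0

(a) Le Havre: |A| = 7, |A ∩ B| = 4; needs |A ∖ B| = 2 — false.
(b) Antwerp: |A| = 7, |A ∩ B| = 6; needs |A ∩ B| = 5 — false.
(c) Rotterdam: |A| = 5, |A ∩ B| = 2; needs |A ∩ B| ≥ 3 — false.
(d) Felixstowe: |A| = 7, |A ∩ B| = 6; needs |A ∖ B| = 2 — false.
(e) Hamburg: |A| = 5, |A ∩ B| = 2; needs |A ∩ B| ≥ 3 — false.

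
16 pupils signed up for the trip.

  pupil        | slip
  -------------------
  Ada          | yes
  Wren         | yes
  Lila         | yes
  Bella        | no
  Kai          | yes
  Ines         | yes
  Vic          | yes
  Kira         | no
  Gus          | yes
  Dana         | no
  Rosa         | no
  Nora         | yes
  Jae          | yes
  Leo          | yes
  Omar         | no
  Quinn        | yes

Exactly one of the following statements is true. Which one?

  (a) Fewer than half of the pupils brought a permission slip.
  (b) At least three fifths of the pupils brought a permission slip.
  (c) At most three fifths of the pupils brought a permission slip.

(b)

|A| = 16, |A ∩ B| = 11, |A ∖ B| = 5.
(a) requires |A ∩ B| < |A ∖ B|: false.
(b) requires |A ∩ B| / |A| ≥ 3/5: true.
(c) requires |A ∩ B| / |A| ≤ 3/5: false.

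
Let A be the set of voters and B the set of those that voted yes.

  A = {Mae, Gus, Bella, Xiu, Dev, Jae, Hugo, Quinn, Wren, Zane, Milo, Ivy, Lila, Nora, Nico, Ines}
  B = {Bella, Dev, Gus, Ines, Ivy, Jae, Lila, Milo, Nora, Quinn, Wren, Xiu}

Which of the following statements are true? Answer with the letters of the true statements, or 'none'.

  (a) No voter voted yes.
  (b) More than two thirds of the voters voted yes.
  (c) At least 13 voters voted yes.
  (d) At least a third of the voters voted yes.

|A| = 16, |A ∩ B| = 12, |A ∖ B| = 4.
(a) A ∩ B = ∅ (|A ∩ B| = 0): fails.
(b) |A ∩ B| / |A| > 2/3: holds.
(c) |A ∩ B| ≥ 13: fails.
(d) |A ∩ B| / |A| ≥ 1/3: holds.

(b), (d)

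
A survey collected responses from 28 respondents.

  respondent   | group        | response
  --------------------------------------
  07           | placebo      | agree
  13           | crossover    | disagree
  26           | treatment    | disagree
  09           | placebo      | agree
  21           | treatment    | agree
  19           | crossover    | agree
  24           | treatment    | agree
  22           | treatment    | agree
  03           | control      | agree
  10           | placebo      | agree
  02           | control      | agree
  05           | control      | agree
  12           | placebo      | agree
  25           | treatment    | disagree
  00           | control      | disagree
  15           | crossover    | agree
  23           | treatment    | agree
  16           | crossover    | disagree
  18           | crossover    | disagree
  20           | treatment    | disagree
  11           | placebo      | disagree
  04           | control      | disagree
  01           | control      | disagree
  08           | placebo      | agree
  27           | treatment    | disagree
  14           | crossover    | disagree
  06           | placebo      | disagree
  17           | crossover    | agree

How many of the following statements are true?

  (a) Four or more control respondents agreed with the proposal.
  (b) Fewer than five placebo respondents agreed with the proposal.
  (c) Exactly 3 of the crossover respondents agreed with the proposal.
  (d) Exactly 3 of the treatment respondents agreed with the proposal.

1

(a) control: |A| = 6, |A ∩ B| = 3; needs |A ∩ B| ≥ 4 — false.
(b) placebo: |A| = 7, |A ∩ B| = 5; needs |A ∩ B| < 5 — false.
(c) crossover: |A| = 7, |A ∩ B| = 3; needs |A ∩ B| = 3 — true.
(d) treatment: |A| = 8, |A ∩ B| = 4; needs |A ∩ B| = 3 — false.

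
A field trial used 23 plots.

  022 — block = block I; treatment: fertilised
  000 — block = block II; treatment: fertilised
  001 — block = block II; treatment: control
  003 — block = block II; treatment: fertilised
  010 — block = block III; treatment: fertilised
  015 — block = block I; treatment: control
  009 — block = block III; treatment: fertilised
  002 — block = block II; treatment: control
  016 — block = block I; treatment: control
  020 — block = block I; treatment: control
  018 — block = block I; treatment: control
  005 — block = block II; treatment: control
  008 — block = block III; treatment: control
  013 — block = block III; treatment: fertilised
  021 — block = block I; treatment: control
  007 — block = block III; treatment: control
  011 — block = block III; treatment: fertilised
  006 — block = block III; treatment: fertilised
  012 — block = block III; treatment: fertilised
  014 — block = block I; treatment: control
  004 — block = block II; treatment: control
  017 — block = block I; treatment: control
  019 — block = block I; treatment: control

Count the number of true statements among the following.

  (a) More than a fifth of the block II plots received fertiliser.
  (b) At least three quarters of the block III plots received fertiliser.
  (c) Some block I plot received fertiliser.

3

(a) block II: |A| = 6, |A ∩ B| = 2; needs |A ∩ B| / |A| > 1/5 — true.
(b) block III: |A| = 8, |A ∩ B| = 6; needs |A ∩ B| / |A| ≥ 3/4 — true.
(c) block I: |A| = 9, |A ∩ B| = 1; needs A ∩ B ≠ ∅ (|A ∩ B| ≥ 1) — true.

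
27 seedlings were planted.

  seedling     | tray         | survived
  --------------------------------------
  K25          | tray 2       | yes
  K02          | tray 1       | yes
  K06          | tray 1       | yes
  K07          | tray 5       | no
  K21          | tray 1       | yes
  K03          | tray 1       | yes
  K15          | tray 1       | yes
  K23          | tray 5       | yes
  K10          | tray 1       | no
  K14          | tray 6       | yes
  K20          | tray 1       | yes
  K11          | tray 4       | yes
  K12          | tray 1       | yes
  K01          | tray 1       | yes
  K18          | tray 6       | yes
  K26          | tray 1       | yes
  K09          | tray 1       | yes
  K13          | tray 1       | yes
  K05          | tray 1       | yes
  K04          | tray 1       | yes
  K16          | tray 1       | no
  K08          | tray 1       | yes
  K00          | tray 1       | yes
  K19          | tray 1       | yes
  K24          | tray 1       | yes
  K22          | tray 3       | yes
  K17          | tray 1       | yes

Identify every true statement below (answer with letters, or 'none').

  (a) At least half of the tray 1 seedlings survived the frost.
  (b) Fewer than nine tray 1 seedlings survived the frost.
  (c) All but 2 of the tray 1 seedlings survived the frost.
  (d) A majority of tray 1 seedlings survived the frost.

|A| = 20, |A ∩ B| = 18, |A ∖ B| = 2.
(a) |A ∩ B| ≥ |A ∖ B|: holds.
(b) |A ∩ B| < 9: fails.
(c) |A ∖ B| = 2: holds.
(d) |A ∩ B| > |A ∖ B|: holds.

(a), (c), (d)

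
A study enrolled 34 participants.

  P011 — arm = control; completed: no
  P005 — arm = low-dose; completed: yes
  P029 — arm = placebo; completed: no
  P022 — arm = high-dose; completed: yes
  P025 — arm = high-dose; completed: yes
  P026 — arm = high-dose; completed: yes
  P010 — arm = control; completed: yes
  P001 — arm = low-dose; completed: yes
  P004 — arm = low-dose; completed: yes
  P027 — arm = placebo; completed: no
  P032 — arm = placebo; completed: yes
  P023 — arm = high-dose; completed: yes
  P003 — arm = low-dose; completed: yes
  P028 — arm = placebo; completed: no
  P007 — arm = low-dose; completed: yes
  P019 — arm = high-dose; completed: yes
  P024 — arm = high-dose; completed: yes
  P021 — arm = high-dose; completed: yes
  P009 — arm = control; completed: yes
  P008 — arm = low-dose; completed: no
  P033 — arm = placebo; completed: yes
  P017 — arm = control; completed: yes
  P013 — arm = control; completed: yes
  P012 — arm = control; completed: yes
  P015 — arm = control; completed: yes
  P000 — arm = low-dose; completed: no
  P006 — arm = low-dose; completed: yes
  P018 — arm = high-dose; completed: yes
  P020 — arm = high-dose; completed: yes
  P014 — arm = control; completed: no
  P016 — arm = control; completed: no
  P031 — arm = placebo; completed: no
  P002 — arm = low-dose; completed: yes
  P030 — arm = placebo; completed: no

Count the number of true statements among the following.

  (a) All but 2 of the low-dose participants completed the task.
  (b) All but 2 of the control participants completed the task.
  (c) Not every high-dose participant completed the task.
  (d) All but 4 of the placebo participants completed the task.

1

(a) low-dose: |A| = 9, |A ∩ B| = 7; needs |A ∖ B| = 2 — true.
(b) control: |A| = 9, |A ∩ B| = 6; needs |A ∖ B| = 2 — false.
(c) high-dose: |A| = 9, |A ∩ B| = 9; needs A ⊄ B (|A ∖ B| ≥ 1) — false.
(d) placebo: |A| = 7, |A ∩ B| = 2; needs |A ∖ B| = 4 — false.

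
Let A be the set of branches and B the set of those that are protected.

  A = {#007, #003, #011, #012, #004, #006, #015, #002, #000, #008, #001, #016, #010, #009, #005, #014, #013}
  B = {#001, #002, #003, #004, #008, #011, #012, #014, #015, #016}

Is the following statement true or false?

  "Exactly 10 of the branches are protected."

'Exactly 10 of the branches are protected' holds iff |A ∩ B| = 10.
|A| = 17, |A ∩ B| = 10, |A ∖ B| = 7.
|A ∩ B| = 10, so the statement is true.

True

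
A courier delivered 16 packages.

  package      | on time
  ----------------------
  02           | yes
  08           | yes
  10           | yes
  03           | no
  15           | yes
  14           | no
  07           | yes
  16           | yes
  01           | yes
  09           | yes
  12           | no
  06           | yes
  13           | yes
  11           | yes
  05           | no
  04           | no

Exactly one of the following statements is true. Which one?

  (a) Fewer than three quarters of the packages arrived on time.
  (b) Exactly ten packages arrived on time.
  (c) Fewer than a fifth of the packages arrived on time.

|A| = 16, |A ∩ B| = 11, |A ∖ B| = 5.
(a) requires |A ∩ B| / |A| < 3/4: true.
(b) requires |A ∩ B| = 10: false.
(c) requires |A ∩ B| / |A| < 1/5: false.

(a)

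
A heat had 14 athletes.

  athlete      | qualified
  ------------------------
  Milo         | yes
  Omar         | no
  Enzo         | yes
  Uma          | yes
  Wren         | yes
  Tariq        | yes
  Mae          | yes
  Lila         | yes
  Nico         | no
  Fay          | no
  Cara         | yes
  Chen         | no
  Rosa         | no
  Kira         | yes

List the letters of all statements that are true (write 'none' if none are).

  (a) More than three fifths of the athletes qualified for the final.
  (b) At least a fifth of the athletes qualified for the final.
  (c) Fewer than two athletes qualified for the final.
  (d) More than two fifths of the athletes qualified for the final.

|A| = 14, |A ∩ B| = 9, |A ∖ B| = 5.
(a) |A ∩ B| / |A| > 3/5: holds.
(b) |A ∩ B| / |A| ≥ 1/5: holds.
(c) |A ∩ B| < 2: fails.
(d) |A ∩ B| / |A| > 2/5: holds.

(a), (b), (d)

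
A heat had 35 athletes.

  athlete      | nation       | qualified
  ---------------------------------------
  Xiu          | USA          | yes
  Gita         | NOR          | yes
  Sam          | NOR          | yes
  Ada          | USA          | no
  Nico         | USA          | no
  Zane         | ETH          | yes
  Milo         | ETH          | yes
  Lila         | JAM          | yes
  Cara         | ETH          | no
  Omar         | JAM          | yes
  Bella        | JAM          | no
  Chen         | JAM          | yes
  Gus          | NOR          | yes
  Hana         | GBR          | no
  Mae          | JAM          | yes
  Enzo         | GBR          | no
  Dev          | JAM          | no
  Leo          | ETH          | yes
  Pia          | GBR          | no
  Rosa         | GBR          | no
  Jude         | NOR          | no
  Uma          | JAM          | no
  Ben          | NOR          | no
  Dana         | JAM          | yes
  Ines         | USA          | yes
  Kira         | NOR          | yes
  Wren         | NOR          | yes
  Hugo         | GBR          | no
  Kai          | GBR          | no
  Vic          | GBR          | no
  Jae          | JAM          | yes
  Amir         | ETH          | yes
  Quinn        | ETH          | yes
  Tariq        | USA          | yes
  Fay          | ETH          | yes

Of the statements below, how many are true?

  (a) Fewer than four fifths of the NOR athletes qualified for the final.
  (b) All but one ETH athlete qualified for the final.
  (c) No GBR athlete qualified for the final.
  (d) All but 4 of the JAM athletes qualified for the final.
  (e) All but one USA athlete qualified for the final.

3

(a) NOR: |A| = 7, |A ∩ B| = 5; needs |A ∩ B| / |A| < 4/5 — true.
(b) ETH: |A| = 7, |A ∩ B| = 6; needs |A ∖ B| = 1 — true.
(c) GBR: |A| = 7, |A ∩ B| = 0; needs A ∩ B = ∅ (|A ∩ B| = 0) — true.
(d) JAM: |A| = 9, |A ∩ B| = 6; needs |A ∖ B| = 4 — false.
(e) USA: |A| = 5, |A ∩ B| = 3; needs |A ∖ B| = 1 — false.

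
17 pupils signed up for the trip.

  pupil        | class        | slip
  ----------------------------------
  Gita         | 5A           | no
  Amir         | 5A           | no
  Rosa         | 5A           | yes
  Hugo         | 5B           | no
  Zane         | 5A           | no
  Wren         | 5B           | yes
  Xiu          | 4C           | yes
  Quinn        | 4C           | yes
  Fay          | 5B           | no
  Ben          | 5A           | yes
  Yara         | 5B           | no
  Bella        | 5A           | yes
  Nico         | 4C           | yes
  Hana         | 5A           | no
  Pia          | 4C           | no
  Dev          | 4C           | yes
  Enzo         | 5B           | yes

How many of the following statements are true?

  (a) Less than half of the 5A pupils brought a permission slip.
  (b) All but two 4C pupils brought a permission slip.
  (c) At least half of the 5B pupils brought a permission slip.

(a) 5A: |A| = 7, |A ∩ B| = 3; needs |A ∩ B| < |A ∖ B| — true.
(b) 4C: |A| = 5, |A ∩ B| = 4; needs |A ∖ B| = 2 — false.
(c) 5B: |A| = 5, |A ∩ B| = 2; needs |A ∩ B| ≥ |A ∖ B| — false.

1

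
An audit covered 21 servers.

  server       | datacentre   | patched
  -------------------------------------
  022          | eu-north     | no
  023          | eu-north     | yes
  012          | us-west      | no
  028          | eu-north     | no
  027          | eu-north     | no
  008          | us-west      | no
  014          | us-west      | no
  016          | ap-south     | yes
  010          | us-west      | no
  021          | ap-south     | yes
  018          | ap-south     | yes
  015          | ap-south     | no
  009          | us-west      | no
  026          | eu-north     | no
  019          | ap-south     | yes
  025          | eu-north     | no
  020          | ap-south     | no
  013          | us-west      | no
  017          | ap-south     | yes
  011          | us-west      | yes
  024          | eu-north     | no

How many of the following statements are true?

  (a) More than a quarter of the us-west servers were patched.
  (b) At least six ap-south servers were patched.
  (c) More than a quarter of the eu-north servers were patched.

(a) us-west: |A| = 7, |A ∩ B| = 1; needs |A ∩ B| / |A| > 1/4 — false.
(b) ap-south: |A| = 7, |A ∩ B| = 5; needs |A ∩ B| ≥ 6 — false.
(c) eu-north: |A| = 7, |A ∩ B| = 1; needs |A ∩ B| / |A| > 1/4 — false.

0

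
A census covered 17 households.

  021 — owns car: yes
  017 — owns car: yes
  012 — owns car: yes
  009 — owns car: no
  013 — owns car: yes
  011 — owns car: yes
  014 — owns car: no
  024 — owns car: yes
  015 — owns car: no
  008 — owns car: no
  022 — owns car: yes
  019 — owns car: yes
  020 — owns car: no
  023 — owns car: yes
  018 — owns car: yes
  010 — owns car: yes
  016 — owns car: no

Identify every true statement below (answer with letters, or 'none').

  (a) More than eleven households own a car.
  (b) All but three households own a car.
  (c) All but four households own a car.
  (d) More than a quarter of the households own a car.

|A| = 17, |A ∩ B| = 11, |A ∖ B| = 6.
(a) |A ∩ B| > 11: fails.
(b) |A ∖ B| = 3: fails.
(c) |A ∖ B| = 4: fails.
(d) |A ∩ B| / |A| > 1/4: holds.

(d)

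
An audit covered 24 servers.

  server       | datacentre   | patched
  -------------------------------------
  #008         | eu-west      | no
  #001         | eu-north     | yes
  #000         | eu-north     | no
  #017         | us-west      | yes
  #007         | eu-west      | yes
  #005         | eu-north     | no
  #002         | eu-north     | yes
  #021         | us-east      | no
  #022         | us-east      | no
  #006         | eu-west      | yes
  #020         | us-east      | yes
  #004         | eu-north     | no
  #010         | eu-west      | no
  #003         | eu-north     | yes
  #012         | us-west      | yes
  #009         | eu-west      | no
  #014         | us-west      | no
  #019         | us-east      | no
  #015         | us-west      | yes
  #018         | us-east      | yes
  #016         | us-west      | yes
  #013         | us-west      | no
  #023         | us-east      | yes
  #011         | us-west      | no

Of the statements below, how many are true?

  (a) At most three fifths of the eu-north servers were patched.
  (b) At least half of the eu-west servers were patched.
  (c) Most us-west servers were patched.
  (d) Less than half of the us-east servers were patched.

2

(a) eu-north: |A| = 6, |A ∩ B| = 3; needs |A ∩ B| / |A| ≤ 3/5 — true.
(b) eu-west: |A| = 5, |A ∩ B| = 2; needs |A ∩ B| ≥ |A ∖ B| — false.
(c) us-west: |A| = 7, |A ∩ B| = 4; needs |A ∩ B| > |A ∖ B| — true.
(d) us-east: |A| = 6, |A ∩ B| = 3; needs |A ∩ B| < |A ∖ B| — false.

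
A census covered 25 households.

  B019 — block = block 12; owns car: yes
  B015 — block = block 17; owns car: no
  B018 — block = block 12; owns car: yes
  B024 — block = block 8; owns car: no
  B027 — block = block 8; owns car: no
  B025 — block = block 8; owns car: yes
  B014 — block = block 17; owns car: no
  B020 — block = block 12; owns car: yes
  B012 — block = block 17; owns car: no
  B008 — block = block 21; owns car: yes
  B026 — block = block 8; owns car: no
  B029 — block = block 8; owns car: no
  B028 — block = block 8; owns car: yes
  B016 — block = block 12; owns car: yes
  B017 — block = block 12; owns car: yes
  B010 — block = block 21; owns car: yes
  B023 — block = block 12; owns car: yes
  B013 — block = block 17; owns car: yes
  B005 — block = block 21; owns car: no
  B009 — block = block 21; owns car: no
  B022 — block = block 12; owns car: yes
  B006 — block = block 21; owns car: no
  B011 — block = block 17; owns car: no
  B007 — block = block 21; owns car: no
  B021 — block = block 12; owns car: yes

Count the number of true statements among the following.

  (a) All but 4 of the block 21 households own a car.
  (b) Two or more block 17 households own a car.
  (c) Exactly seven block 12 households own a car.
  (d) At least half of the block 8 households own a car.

1

(a) block 21: |A| = 6, |A ∩ B| = 2; needs |A ∖ B| = 4 — true.
(b) block 17: |A| = 5, |A ∩ B| = 1; needs |A ∩ B| ≥ 2 — false.
(c) block 12: |A| = 8, |A ∩ B| = 8; needs |A ∩ B| = 7 — false.
(d) block 8: |A| = 6, |A ∩ B| = 2; needs |A ∩ B| ≥ |A ∖ B| — false.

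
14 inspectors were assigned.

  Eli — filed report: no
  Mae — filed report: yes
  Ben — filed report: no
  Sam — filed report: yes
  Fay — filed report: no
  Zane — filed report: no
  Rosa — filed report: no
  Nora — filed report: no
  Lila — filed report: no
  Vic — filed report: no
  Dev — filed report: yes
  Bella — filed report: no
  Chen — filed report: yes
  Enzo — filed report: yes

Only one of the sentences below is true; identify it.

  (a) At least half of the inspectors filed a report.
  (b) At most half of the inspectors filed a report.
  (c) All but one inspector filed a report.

|A| = 14, |A ∩ B| = 5, |A ∖ B| = 9.
(a) requires |A ∩ B| ≥ |A ∖ B|: false.
(b) requires |A ∩ B| ≤ |A ∖ B|: true.
(c) requires |A ∖ B| = 1: false.

(b)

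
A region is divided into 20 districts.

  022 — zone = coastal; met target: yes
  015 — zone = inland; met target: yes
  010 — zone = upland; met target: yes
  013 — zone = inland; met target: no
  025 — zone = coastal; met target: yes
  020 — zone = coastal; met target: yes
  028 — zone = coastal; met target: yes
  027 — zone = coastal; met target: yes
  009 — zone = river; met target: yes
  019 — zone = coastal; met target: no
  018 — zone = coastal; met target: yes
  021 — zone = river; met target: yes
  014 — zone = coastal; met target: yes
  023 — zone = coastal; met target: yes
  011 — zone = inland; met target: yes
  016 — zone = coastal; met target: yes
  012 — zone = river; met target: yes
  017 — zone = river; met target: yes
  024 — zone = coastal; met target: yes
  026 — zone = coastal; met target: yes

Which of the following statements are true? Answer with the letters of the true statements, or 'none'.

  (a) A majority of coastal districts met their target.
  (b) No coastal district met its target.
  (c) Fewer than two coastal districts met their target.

(a)

|A| = 12, |A ∩ B| = 11, |A ∖ B| = 1.
(a) |A ∩ B| > |A ∖ B|: holds.
(b) A ∩ B = ∅ (|A ∩ B| = 0): fails.
(c) |A ∩ B| < 2: fails.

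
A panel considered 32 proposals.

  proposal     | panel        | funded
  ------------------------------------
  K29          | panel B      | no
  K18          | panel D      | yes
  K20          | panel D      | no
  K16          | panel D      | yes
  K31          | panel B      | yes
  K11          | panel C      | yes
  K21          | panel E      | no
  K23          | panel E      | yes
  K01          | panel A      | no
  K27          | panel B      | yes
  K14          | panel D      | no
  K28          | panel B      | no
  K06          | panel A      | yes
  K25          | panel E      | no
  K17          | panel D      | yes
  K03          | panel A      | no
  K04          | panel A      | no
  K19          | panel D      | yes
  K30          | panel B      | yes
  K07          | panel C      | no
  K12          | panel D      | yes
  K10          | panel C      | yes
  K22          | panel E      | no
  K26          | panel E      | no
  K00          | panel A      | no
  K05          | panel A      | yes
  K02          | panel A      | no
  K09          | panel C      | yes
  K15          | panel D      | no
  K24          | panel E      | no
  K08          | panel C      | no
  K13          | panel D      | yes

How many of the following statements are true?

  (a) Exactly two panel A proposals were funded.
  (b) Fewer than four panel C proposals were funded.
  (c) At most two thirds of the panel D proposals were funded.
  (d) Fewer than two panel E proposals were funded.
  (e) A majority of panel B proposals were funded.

5

(a) panel A: |A| = 7, |A ∩ B| = 2; needs |A ∩ B| = 2 — true.
(b) panel C: |A| = 5, |A ∩ B| = 3; needs |A ∩ B| < 4 — true.
(c) panel D: |A| = 9, |A ∩ B| = 6; needs |A ∩ B| / |A| ≤ 2/3 — true.
(d) panel E: |A| = 6, |A ∩ B| = 1; needs |A ∩ B| < 2 — true.
(e) panel B: |A| = 5, |A ∩ B| = 3; needs |A ∩ B| > |A ∖ B| — true.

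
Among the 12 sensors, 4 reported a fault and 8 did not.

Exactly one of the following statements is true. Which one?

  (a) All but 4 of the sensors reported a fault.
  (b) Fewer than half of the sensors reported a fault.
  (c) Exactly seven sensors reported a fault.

|A| = 12, |A ∩ B| = 4, |A ∖ B| = 8.
(a) requires |A ∖ B| = 4: false.
(b) requires |A ∩ B| < |A ∖ B|: true.
(c) requires |A ∩ B| = 7: false.

(b)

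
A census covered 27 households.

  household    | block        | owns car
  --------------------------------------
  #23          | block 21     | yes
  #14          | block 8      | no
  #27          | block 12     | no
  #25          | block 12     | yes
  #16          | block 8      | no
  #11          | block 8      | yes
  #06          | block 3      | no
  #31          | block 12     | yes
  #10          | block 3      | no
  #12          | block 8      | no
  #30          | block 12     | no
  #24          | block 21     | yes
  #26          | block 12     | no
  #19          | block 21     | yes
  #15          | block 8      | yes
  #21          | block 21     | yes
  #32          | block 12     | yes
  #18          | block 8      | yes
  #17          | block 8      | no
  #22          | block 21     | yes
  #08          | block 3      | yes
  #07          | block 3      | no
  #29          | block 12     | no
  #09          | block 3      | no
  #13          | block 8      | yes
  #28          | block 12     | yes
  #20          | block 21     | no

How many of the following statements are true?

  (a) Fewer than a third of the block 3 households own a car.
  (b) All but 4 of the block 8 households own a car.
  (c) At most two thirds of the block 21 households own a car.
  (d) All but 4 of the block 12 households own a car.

(a) block 3: |A| = 5, |A ∩ B| = 1; needs |A ∩ B| / |A| < 1/3 — true.
(b) block 8: |A| = 8, |A ∩ B| = 4; needs |A ∖ B| = 4 — true.
(c) block 21: |A| = 6, |A ∩ B| = 5; needs |A ∩ B| / |A| ≤ 2/3 — false.
(d) block 12: |A| = 8, |A ∩ B| = 4; needs |A ∖ B| = 4 — true.

3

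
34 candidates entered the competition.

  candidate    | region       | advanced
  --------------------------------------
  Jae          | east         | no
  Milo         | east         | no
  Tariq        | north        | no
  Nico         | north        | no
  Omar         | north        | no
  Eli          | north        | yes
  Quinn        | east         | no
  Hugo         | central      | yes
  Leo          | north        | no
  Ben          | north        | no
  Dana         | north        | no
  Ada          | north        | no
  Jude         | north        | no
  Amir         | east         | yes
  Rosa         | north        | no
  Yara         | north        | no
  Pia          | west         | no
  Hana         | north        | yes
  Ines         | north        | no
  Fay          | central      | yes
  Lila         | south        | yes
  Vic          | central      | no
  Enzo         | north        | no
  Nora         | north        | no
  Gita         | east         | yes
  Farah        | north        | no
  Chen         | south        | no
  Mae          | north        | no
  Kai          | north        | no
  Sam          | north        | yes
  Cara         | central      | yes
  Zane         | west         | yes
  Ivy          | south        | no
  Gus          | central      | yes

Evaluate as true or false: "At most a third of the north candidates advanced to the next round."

True

'At most a third of the north candidates advanced to the next round' holds iff |A ∩ B| / |A| ≤ 1/3.
|A| = 19, |A ∩ B| = 3, |A ∖ B| = 16.
|A ∩ B|/|A| = 3/19, so the statement is true.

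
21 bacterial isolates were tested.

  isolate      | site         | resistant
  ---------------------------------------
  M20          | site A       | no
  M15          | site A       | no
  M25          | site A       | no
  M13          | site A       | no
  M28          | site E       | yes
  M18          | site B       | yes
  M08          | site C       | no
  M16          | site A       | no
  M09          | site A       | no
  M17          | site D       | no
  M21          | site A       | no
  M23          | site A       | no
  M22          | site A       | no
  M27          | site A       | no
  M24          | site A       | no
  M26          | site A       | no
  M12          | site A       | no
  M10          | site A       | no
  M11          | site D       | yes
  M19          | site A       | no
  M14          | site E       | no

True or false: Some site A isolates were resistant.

The determiner here denotes the relation: A ∩ B ≠ ∅ (|A ∩ B| ≥ 1).
|A| = 15, |A ∩ B| = 0, |A ∖ B| = 15.
So the statement is false.

False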